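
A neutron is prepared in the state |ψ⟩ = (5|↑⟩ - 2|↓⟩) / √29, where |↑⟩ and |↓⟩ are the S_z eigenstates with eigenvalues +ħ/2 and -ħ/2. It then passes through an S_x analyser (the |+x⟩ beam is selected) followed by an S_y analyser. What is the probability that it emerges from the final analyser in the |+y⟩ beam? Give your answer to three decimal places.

0.078

First analyser (S_x): P(|+x⟩) = |⟨+x|ψ⟩|² = 9/58.
After stage 1 the state is |+x⟩; P(|+y⟩) = |⟨+y|+x⟩|² = 1/2.
Joint probability = 9/58 × 1/2 = 0.078.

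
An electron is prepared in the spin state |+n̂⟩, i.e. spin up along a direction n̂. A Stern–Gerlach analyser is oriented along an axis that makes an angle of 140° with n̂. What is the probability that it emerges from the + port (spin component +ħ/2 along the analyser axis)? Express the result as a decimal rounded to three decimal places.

For spin-½, the probability of finding spin-up along an axis at angle θ to the initial spin direction is cos²(θ/2); spin-down is sin²(θ/2).
θ = 140°, so P = cos²(70°) ≈ 0.117.

0.117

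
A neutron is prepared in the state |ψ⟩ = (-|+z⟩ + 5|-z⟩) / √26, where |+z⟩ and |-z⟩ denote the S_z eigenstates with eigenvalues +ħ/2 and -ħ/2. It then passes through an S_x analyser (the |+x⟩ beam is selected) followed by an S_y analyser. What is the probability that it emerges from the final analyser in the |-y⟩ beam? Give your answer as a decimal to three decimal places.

First analyser (S_x): P(|+x⟩) = |⟨+x|ψ⟩|² = 16/52.
After stage 1 the state is |+x⟩; P(|-y⟩) = |⟨-y|+x⟩|² = 1/2.
Joint probability = 16/52 × 1/2 = 0.154.

0.154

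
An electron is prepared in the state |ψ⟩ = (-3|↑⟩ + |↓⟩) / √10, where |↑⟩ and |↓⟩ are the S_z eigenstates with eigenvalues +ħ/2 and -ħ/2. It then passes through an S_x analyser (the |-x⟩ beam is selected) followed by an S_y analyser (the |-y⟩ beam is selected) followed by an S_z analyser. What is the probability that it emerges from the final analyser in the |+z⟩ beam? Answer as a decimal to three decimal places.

0.200

First analyser (S_x): P(|-x⟩) = |⟨-x|ψ⟩|² = 16/20.
After stage 1 the state is |-x⟩; P(|-y⟩) = |⟨-y|-x⟩|² = 1/2.
After stage 2 the state is |-y⟩; P(|+z⟩) = |⟨+z|-y⟩|² = 1/2.
Joint probability = 16/20 × 1/2 × 1/2 = 0.200.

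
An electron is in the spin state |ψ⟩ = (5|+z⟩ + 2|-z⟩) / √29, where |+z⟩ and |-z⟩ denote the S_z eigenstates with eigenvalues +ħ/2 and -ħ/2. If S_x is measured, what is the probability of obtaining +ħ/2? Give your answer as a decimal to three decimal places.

0.845

|+x⟩ = (|+z⟩ + |-z⟩)/√2, so ⟨+x|ψ⟩ = (7) / (√2·√29).
P = |7|² / 58 = 49/58.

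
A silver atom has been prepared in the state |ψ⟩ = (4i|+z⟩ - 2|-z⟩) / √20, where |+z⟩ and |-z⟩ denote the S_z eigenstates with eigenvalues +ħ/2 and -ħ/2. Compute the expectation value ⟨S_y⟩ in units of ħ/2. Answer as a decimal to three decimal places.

⟨σ_y⟩ = 2 Im(a* b)/(|a|²+|b|²) with a = 4i, b = -2.
a* b = 8i, so ⟨σ_y⟩ = 16/20.
⟨S_y⟩ = (ħ/2)·⟨σ_y⟩.

0.800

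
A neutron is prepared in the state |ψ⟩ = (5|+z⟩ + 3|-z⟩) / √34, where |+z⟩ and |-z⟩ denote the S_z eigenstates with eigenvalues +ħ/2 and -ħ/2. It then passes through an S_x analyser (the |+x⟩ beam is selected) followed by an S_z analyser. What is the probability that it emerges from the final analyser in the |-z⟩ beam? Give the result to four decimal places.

First analyser (S_x): P(|+x⟩) = |⟨+x|ψ⟩|² = 64/68.
After stage 1 the state is |+x⟩; P(|-z⟩) = |⟨-z|+x⟩|² = 1/2.
Joint probability = 64/68 × 1/2 = 0.4706.

0.4706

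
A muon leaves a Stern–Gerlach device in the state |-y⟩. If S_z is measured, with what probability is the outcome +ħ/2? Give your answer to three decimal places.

In the S_z basis, |-y⟩ = (|+z⟩ - i|-z⟩)/√2 and |+z⟩ = |+z⟩.
|⟨+z|-y⟩|² = 1/2.

0.500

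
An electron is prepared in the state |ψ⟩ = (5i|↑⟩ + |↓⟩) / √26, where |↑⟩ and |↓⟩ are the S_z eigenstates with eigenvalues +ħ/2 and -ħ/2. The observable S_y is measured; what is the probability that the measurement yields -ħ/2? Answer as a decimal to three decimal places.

0.692

|-y⟩ = (|↑⟩ - i|↓⟩)/√2, so ⟨-y|ψ⟩ = (6i) / (√2·√26).
P = |6i|² / 52 = 36/52.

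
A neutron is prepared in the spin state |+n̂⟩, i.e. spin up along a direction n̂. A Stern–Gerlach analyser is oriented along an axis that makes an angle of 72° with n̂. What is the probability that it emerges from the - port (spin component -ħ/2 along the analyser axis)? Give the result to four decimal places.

0.3455

For spin-½, the probability of finding spin-up along an axis at angle θ to the initial spin direction is cos²(θ/2); spin-down is sin²(θ/2).
θ = 72°, so P = sin²(36°) ≈ 0.3455.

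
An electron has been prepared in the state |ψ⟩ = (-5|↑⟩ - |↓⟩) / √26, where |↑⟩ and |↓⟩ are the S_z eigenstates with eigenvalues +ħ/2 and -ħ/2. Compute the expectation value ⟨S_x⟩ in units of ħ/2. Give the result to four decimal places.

0.3846

⟨σ_x⟩ = 2 Re(a* b)/(|a|²+|b|²) with a = -5, b = -1.
a* b = 5, so ⟨σ_x⟩ = 10/26.
⟨S_x⟩ = (ħ/2)·⟨σ_x⟩.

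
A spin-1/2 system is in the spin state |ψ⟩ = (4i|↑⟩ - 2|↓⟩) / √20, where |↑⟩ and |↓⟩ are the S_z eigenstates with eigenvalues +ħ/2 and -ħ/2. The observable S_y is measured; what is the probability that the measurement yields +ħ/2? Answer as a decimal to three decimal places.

0.900

|+y⟩ = (|↑⟩ + i|↓⟩)/√2, so ⟨+y|ψ⟩ = (6i) / (√2·√20).
P = |6i|² / 40 = 36/40.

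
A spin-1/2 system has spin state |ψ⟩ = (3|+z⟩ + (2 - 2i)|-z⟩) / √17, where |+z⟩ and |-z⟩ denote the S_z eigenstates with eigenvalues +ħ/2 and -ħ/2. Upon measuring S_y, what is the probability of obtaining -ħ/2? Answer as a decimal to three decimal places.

0.853

|-y⟩ = (|+z⟩ - i|-z⟩)/√2, so ⟨-y|ψ⟩ = (5 + 2i) / (√2·√17).
P = |5 + 2i|² / 34 = 29/34.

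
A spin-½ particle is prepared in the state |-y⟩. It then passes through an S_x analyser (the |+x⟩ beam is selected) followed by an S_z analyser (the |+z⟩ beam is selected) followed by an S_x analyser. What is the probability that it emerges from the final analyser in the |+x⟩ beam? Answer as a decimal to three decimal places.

First analyser (S_x): from |-y⟩, P(|+x⟩) = 1/2.
After stage 1 the state is |+x⟩; P(|+z⟩) = |⟨+z|+x⟩|² = 1/2.
After stage 2 the state is |+z⟩; P(|+x⟩) = |⟨+x|+z⟩|² = 1/2.
Joint probability = 1/2 × 1/2 × 1/2 = 0.125.

0.125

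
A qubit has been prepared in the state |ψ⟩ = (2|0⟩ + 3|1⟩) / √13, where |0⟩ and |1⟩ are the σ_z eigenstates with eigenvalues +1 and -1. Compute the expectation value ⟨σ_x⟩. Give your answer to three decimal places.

0.923

⟨σ_x⟩ = 2 Re(a* b)/(|a|²+|b|²) with a = 2, b = 3.
a* b = 6, so ⟨σ_x⟩ = 12/13.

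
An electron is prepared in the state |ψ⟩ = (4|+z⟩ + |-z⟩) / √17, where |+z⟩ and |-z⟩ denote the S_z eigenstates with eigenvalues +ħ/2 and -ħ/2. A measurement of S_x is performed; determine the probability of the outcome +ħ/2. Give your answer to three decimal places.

|+x⟩ = (|+z⟩ + |-z⟩)/√2, so ⟨+x|ψ⟩ = (5) / (√2·√17).
P = |5|² / 34 = 25/34.

0.735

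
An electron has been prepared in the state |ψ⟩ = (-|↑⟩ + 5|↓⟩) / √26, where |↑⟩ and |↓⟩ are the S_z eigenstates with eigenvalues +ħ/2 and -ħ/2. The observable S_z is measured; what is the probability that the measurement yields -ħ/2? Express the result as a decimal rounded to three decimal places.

The -ħ/2 outcome corresponds to |↓⟩. Its amplitude in |ψ⟩ is 5/√26.
P = |5|² / 26 = 25/26.

0.962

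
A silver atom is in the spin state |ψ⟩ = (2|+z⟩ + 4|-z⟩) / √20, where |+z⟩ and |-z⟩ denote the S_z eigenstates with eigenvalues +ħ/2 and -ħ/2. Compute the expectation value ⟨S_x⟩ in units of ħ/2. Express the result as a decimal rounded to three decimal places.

0.800

⟨σ_x⟩ = 2 Re(a* b)/(|a|²+|b|²) with a = 2, b = 4.
a* b = 8, so ⟨σ_x⟩ = 16/20.
⟨S_x⟩ = (ħ/2)·⟨σ_x⟩.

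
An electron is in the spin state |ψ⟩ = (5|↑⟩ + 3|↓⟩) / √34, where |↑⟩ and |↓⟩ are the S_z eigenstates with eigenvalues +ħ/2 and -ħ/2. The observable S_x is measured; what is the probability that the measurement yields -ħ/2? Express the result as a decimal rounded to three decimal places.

0.059

|-x⟩ = (|↑⟩ - |↓⟩)/√2, so ⟨-x|ψ⟩ = (2) / (√2·√34).
P = |2|² / 68 = 4/68.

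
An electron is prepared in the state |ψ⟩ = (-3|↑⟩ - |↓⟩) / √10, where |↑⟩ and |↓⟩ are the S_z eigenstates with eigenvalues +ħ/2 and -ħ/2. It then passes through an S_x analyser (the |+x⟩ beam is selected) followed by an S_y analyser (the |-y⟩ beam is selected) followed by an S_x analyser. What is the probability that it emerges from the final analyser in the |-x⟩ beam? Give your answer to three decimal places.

First analyser (S_x): P(|+x⟩) = |⟨+x|ψ⟩|² = 16/20.
After stage 1 the state is |+x⟩; P(|-y⟩) = |⟨-y|+x⟩|² = 1/2.
After stage 2 the state is |-y⟩; P(|-x⟩) = |⟨-x|-y⟩|² = 1/2.
Joint probability = 16/20 × 1/2 × 1/2 = 0.200.

0.200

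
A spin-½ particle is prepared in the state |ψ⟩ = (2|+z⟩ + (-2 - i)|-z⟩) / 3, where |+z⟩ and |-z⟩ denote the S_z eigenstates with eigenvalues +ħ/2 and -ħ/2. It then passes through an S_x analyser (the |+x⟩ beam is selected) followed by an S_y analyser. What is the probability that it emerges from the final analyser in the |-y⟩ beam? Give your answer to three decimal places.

0.028

First analyser (S_x): P(|+x⟩) = |⟨+x|ψ⟩|² = 1/18.
After stage 1 the state is |+x⟩; P(|-y⟩) = |⟨-y|+x⟩|² = 1/2.
Joint probability = 1/18 × 1/2 = 0.028.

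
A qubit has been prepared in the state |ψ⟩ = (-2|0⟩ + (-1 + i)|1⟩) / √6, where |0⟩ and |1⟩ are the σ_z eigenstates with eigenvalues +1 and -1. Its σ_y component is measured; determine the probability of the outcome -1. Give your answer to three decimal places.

0.833

|-y⟩ = (|0⟩ - i|1⟩)/√2, so ⟨-y|ψ⟩ = (-3 - i) / (√2·√6).
P = |-3 - i|² / 12 = 10/12.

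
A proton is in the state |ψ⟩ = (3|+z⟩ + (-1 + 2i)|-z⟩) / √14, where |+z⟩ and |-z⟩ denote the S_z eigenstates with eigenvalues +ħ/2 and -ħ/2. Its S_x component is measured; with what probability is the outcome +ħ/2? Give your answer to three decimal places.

0.286

|+x⟩ = (|+z⟩ + |-z⟩)/√2, so ⟨+x|ψ⟩ = (2 + 2i) / (√2·√14).
P = |2 + 2i|² / 28 = 8/28.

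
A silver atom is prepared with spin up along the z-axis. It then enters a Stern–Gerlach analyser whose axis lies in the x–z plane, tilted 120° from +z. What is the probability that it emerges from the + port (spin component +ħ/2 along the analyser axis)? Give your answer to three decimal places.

0.250

For spin-½, the probability of finding spin-up along an axis at angle θ to the initial spin direction is cos²(θ/2); spin-down is sin²(θ/2).
θ = 120°, so P = cos²(60°) ≈ 0.250.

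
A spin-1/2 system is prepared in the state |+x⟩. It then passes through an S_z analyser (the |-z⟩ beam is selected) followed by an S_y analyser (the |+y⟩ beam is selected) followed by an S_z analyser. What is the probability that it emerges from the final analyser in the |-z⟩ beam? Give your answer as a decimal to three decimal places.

0.125

First analyser (S_z): from |+x⟩, P(|-z⟩) = 1/2.
After stage 1 the state is |-z⟩; P(|+y⟩) = |⟨+y|-z⟩|² = 1/2.
After stage 2 the state is |+y⟩; P(|-z⟩) = |⟨-z|+y⟩|² = 1/2.
Joint probability = 1/2 × 1/2 × 1/2 = 0.125.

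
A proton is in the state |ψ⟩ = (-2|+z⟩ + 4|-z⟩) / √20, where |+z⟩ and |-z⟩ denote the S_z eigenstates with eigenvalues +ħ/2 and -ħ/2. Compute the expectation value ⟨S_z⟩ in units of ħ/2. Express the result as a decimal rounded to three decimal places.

⟨σ_z⟩ = |a|² - |b|² divided by |a|²+|b|², with a, b the |+z⟩, |-z⟩ amplitudes.
= (4 - 16)/20 = -12/20.
⟨S_z⟩ = (ħ/2)·⟨σ_z⟩.

-0.600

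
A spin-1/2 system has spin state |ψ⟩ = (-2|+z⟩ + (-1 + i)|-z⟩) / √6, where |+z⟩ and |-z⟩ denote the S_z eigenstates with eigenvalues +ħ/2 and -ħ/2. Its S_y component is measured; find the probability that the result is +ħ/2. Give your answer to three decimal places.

|+y⟩ = (|+z⟩ + i|-z⟩)/√2, so ⟨+y|ψ⟩ = (-1 + i) / (√2·√6).
P = |-1 + i|² / 12 = 2/12.

0.167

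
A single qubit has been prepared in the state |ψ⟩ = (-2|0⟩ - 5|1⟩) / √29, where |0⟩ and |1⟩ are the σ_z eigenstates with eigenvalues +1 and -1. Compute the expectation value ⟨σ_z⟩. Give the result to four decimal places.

⟨σ_z⟩ = |a|² - |b|² divided by |a|²+|b|², with a, b the |0⟩, |1⟩ amplitudes.
= (4 - 25)/29 = -21/29.

-0.7241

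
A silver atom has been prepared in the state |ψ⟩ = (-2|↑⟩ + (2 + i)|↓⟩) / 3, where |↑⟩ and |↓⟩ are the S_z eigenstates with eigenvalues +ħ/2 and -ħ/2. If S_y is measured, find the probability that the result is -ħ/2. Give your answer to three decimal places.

|-y⟩ = (|↑⟩ - i|↓⟩)/√2, so ⟨-y|ψ⟩ = (-3 + 2i) / (√2·3).
P = |-3 + 2i|² / 18 = 13/18.

0.722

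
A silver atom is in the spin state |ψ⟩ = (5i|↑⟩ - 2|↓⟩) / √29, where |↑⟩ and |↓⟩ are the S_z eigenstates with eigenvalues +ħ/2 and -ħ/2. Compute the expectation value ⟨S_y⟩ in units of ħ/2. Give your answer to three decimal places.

⟨σ_y⟩ = 2 Im(a* b)/(|a|²+|b|²) with a = 5i, b = -2.
a* b = 10i, so ⟨σ_y⟩ = 20/29.
⟨S_y⟩ = (ħ/2)·⟨σ_y⟩.

0.690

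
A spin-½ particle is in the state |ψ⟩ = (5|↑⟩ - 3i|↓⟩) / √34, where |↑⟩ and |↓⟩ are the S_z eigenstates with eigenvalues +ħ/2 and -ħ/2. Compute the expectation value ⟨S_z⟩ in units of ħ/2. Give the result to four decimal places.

0.4706

⟨σ_z⟩ = |a|² - |b|² divided by |a|²+|b|², with a, b the |↑⟩, |↓⟩ amplitudes.
= (25 - 9)/34 = 16/34.
⟨S_z⟩ = (ħ/2)·⟨σ_z⟩.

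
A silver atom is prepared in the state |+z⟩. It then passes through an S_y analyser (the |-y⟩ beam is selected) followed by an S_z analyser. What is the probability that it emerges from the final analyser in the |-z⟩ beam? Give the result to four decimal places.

First analyser (S_y): from |+z⟩, P(|-y⟩) = 1/2.
After stage 1 the state is |-y⟩; P(|-z⟩) = |⟨-z|-y⟩|² = 1/2.
Joint probability = 1/2 × 1/2 = 0.2500.

0.2500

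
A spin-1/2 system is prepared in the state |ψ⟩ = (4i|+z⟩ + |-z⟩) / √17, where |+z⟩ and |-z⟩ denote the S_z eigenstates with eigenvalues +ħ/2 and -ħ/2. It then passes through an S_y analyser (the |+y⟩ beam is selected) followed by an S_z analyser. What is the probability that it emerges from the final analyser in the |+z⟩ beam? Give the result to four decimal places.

0.1324

First analyser (S_y): P(|+y⟩) = |⟨+y|ψ⟩|² = 9/34.
After stage 1 the state is |+y⟩; P(|+z⟩) = |⟨+z|+y⟩|² = 1/2.
Joint probability = 9/34 × 1/2 = 0.1324.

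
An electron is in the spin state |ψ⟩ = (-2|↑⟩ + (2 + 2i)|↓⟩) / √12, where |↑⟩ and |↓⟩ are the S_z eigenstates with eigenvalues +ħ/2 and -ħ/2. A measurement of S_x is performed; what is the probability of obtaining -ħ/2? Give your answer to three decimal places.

|-x⟩ = (|↑⟩ - |↓⟩)/√2, so ⟨-x|ψ⟩ = (-4 - 2i) / (√2·√12).
P = |-4 - 2i|² / 24 = 20/24.

0.833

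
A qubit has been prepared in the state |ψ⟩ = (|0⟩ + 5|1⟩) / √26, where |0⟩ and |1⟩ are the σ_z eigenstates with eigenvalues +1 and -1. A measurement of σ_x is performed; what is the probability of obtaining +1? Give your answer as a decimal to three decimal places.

|+x⟩ = (|0⟩ + |1⟩)/√2, so ⟨+x|ψ⟩ = (6) / (√2·√26).
P = |6|² / 52 = 36/52.

0.692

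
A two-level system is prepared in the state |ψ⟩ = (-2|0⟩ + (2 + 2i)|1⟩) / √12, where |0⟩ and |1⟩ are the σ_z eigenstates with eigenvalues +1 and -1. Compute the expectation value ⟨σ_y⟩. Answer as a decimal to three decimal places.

-0.667

⟨σ_y⟩ = 2 Im(a* b)/(|a|²+|b|²) with a = -2, b = (2 + 2i).
a* b = (-4 - 4i), so ⟨σ_y⟩ = -8/12.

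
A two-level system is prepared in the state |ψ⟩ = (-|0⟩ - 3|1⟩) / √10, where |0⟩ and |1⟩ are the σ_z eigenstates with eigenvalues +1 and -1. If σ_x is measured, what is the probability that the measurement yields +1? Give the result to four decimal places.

0.8000

|+x⟩ = (|0⟩ + |1⟩)/√2, so ⟨+x|ψ⟩ = (-4) / (√2·√10).
P = |-4|² / 20 = 16/20.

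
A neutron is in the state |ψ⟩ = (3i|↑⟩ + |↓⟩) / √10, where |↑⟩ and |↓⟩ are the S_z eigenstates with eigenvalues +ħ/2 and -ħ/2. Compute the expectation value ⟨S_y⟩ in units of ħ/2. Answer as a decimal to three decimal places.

⟨σ_y⟩ = 2 Im(a* b)/(|a|²+|b|²) with a = 3i, b = 1.
a* b = -3i, so ⟨σ_y⟩ = -6/10.
⟨S_y⟩ = (ħ/2)·⟨σ_y⟩.

-0.600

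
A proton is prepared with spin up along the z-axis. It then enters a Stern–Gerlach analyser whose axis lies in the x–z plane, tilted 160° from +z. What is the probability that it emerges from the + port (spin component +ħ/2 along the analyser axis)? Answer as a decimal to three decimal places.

0.030

For spin-½, the probability of finding spin-up along an axis at angle θ to the initial spin direction is cos²(θ/2); spin-down is sin²(θ/2).
θ = 160°, so P = cos²(80°) ≈ 0.030.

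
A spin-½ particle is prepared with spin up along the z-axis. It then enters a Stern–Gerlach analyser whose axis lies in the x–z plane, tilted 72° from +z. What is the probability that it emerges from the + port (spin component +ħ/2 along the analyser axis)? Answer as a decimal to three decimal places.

For spin-½, the probability of finding spin-up along an axis at angle θ to the initial spin direction is cos²(θ/2); spin-down is sin²(θ/2).
θ = 72°, so P = cos²(36°) ≈ 0.655.

0.655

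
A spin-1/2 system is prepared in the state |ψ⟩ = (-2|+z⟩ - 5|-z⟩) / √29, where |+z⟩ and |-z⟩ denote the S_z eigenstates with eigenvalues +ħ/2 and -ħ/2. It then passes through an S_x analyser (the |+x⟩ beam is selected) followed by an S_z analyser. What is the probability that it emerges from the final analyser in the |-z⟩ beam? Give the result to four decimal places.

0.4224

First analyser (S_x): P(|+x⟩) = |⟨+x|ψ⟩|² = 49/58.
After stage 1 the state is |+x⟩; P(|-z⟩) = |⟨-z|+x⟩|² = 1/2.
Joint probability = 49/58 × 1/2 = 0.4224.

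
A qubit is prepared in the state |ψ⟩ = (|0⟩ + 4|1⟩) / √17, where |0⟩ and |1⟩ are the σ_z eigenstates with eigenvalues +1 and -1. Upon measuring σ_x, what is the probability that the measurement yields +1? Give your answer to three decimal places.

0.735

|+x⟩ = (|0⟩ + |1⟩)/√2, so ⟨+x|ψ⟩ = (5) / (√2·√17).
P = |5|² / 34 = 25/34.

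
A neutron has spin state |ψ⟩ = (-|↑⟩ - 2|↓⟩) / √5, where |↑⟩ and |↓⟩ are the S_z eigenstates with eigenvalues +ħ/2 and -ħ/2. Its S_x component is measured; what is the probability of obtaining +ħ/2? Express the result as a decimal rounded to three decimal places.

|+x⟩ = (|↑⟩ + |↓⟩)/√2, so ⟨+x|ψ⟩ = (-3) / (√2·√5).
P = |-3|² / 10 = 9/10.

0.900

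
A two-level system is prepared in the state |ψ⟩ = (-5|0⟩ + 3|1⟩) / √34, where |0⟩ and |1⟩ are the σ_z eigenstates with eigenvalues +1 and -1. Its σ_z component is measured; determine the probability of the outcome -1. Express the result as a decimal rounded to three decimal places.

0.265

The -1 outcome corresponds to |1⟩. Its amplitude in |ψ⟩ is 3/√34.
P = |3|² / 34 = 9/34.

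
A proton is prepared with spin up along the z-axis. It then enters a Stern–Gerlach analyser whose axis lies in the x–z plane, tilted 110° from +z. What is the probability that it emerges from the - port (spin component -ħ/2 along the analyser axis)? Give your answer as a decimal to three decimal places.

For spin-½, the probability of finding spin-up along an axis at angle θ to the initial spin direction is cos²(θ/2); spin-down is sin²(θ/2).
θ = 110°, so P = sin²(55°) ≈ 0.671.

0.671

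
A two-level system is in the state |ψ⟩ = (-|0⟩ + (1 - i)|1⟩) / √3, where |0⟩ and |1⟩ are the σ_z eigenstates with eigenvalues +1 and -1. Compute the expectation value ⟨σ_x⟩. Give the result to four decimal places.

-0.6667

⟨σ_x⟩ = 2 Re(a* b)/(|a|²+|b|²) with a = -1, b = (1 - i).
a* b = (-1 + i), so ⟨σ_x⟩ = -2/3.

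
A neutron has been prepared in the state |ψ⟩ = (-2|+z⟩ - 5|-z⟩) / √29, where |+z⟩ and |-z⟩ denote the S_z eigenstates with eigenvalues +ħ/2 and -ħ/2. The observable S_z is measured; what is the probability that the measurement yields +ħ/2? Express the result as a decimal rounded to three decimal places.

0.138

The +ħ/2 outcome corresponds to |+z⟩. Its amplitude in |ψ⟩ is -2/√29.
P = |-2|² / 29 = 4/29.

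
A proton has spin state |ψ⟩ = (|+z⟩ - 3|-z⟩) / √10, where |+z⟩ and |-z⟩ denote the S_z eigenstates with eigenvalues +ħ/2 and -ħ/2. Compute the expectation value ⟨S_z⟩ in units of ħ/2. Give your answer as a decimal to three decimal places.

⟨σ_z⟩ = |a|² - |b|² divided by |a|²+|b|², with a, b the |+z⟩, |-z⟩ amplitudes.
= (1 - 9)/10 = -8/10.
⟨S_z⟩ = (ħ/2)·⟨σ_z⟩.

-0.800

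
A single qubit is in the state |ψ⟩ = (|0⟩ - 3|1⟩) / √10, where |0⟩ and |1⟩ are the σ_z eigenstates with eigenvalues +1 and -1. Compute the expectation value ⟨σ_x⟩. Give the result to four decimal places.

-0.6000

⟨σ_x⟩ = 2 Re(a* b)/(|a|²+|b|²) with a = 1, b = -3.
a* b = -3, so ⟨σ_x⟩ = -6/10.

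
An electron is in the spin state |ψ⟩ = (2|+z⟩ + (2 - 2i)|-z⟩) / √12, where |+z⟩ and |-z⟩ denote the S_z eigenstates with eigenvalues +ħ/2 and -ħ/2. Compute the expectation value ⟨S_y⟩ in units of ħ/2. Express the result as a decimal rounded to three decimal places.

-0.667

⟨σ_y⟩ = 2 Im(a* b)/(|a|²+|b|²) with a = 2, b = (2 - 2i).
a* b = (4 - 4i), so ⟨σ_y⟩ = -8/12.
⟨S_y⟩ = (ħ/2)·⟨σ_y⟩.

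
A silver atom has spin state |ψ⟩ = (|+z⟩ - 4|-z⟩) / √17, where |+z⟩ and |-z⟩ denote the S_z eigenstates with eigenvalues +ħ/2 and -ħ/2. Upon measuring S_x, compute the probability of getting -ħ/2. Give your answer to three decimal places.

|-x⟩ = (|+z⟩ - |-z⟩)/√2, so ⟨-x|ψ⟩ = (5) / (√2·√17).
P = |5|² / 34 = 25/34.

0.735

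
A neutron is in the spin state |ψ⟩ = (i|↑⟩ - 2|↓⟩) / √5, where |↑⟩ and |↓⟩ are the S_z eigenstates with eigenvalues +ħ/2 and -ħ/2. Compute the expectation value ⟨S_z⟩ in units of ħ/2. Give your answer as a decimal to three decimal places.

-0.600

⟨σ_z⟩ = |a|² - |b|² divided by |a|²+|b|², with a, b the |↑⟩, |↓⟩ amplitudes.
= (1 - 4)/5 = -3/5.
⟨S_z⟩ = (ħ/2)·⟨σ_z⟩.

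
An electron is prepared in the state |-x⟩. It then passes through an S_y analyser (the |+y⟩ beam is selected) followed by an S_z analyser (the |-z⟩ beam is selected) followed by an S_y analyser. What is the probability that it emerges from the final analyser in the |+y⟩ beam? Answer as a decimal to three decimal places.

0.125

First analyser (S_y): from |-x⟩, P(|+y⟩) = 1/2.
After stage 1 the state is |+y⟩; P(|-z⟩) = |⟨-z|+y⟩|² = 1/2.
After stage 2 the state is |-z⟩; P(|+y⟩) = |⟨+y|-z⟩|² = 1/2.
Joint probability = 1/2 × 1/2 × 1/2 = 0.125.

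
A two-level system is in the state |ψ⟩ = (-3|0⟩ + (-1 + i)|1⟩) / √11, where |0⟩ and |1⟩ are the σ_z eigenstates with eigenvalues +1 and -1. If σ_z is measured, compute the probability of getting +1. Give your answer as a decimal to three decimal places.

0.818

The +1 outcome corresponds to |0⟩. Its amplitude in |ψ⟩ is -3/√11.
P = |-3|² / 11 = 9/11.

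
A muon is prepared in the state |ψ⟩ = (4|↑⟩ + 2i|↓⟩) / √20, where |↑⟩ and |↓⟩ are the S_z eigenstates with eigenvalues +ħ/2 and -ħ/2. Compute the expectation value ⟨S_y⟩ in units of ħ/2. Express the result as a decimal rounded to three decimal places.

0.800

⟨σ_y⟩ = 2 Im(a* b)/(|a|²+|b|²) with a = 4, b = 2i.
a* b = 8i, so ⟨σ_y⟩ = 16/20.
⟨S_y⟩ = (ħ/2)·⟨σ_y⟩.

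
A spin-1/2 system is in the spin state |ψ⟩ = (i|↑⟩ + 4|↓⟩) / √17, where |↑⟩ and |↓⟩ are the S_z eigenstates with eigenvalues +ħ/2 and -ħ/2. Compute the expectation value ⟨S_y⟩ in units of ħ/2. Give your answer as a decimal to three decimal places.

-0.471

⟨σ_y⟩ = 2 Im(a* b)/(|a|²+|b|²) with a = i, b = 4.
a* b = -4i, so ⟨σ_y⟩ = -8/17.
⟨S_y⟩ = (ħ/2)·⟨σ_y⟩.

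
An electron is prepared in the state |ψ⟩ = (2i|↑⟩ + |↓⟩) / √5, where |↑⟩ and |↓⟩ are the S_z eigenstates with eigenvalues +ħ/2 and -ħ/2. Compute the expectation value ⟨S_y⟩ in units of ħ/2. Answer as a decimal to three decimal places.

⟨σ_y⟩ = 2 Im(a* b)/(|a|²+|b|²) with a = 2i, b = 1.
a* b = -2i, so ⟨σ_y⟩ = -4/5.
⟨S_y⟩ = (ħ/2)·⟨σ_y⟩.

-0.800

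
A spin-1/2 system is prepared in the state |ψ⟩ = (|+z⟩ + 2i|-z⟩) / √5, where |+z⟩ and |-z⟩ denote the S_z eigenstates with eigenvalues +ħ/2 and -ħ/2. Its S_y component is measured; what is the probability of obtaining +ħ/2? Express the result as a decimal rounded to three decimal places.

|+y⟩ = (|+z⟩ + i|-z⟩)/√2, so ⟨+y|ψ⟩ = (3) / (√2·√5).
P = |3|² / 10 = 9/10.

0.900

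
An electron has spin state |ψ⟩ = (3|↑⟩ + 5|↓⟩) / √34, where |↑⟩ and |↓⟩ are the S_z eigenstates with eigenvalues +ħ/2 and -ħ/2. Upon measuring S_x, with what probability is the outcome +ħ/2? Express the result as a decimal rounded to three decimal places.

0.941

|+x⟩ = (|↑⟩ + |↓⟩)/√2, so ⟨+x|ψ⟩ = (8) / (√2·√34).
P = |8|² / 68 = 64/68.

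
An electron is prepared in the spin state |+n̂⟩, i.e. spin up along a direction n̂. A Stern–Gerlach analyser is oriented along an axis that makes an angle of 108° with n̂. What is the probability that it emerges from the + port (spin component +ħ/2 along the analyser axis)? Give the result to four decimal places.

For spin-½, the probability of finding spin-up along an axis at angle θ to the initial spin direction is cos²(θ/2); spin-down is sin²(θ/2).
θ = 108°, so P = cos²(54°) ≈ 0.3455.

0.3455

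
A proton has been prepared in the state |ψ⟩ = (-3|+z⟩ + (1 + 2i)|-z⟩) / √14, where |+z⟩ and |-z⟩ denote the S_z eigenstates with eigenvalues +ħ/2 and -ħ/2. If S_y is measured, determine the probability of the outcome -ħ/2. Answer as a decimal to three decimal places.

0.929

|-y⟩ = (|+z⟩ - i|-z⟩)/√2, so ⟨-y|ψ⟩ = (-5 + i) / (√2·√14).
P = |-5 + i|² / 28 = 26/28.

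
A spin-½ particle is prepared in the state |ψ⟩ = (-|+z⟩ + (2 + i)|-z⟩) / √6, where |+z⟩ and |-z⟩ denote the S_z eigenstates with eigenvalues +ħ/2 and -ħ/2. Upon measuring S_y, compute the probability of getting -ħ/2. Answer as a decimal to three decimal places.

0.667

|-y⟩ = (|+z⟩ - i|-z⟩)/√2, so ⟨-y|ψ⟩ = (-2 + 2i) / (√2·√6).
P = |-2 + 2i|² / 12 = 8/12.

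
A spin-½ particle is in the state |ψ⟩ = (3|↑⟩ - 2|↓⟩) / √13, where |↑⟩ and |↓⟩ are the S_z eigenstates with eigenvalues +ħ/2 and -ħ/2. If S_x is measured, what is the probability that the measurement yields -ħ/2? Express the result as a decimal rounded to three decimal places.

|-x⟩ = (|↑⟩ - |↓⟩)/√2, so ⟨-x|ψ⟩ = (5) / (√2·√13).
P = |5|² / 26 = 25/26.

0.962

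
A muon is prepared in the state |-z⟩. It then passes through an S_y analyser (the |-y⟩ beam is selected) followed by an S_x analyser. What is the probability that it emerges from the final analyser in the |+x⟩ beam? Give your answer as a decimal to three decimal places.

First analyser (S_y): from |-z⟩, P(|-y⟩) = 1/2.
After stage 1 the state is |-y⟩; P(|+x⟩) = |⟨+x|-y⟩|² = 1/2.
Joint probability = 1/2 × 1/2 = 0.250.

0.250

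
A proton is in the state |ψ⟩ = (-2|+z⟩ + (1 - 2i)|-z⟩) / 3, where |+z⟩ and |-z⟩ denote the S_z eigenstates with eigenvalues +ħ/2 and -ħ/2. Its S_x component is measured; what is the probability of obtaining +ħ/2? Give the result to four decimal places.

|+x⟩ = (|+z⟩ + |-z⟩)/√2, so ⟨+x|ψ⟩ = (-1 - 2i) / (√2·3).
P = |-1 - 2i|² / 18 = 5/18.

0.2778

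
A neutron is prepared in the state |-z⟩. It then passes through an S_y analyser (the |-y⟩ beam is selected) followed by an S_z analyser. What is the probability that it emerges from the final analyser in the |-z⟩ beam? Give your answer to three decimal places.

First analyser (S_y): from |-z⟩, P(|-y⟩) = 1/2.
After stage 1 the state is |-y⟩; P(|-z⟩) = |⟨-z|-y⟩|² = 1/2.
Joint probability = 1/2 × 1/2 = 0.250.

0.250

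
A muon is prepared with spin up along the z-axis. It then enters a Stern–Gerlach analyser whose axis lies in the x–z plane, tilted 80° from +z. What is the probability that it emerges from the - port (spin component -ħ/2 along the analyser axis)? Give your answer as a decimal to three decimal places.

0.413

For spin-½, the probability of finding spin-up along an axis at angle θ to the initial spin direction is cos²(θ/2); spin-down is sin²(θ/2).
θ = 80°, so P = sin²(40°) ≈ 0.413.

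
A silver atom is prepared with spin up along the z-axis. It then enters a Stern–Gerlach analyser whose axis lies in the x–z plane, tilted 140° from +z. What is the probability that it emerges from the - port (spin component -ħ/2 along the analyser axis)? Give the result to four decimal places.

0.8830

For spin-½, the probability of finding spin-up along an axis at angle θ to the initial spin direction is cos²(θ/2); spin-down is sin²(θ/2).
θ = 140°, so P = sin²(70°) ≈ 0.8830.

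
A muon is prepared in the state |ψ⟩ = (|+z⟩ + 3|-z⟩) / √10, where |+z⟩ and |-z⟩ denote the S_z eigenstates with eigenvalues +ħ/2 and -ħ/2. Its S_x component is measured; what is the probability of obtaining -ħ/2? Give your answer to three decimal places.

|-x⟩ = (|+z⟩ - |-z⟩)/√2, so ⟨-x|ψ⟩ = (-2) / (√2·√10).
P = |-2|² / 20 = 4/20.

0.200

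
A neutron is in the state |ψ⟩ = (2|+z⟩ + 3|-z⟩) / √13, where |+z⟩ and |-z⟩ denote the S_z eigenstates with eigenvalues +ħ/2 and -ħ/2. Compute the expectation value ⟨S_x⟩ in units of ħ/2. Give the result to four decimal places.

⟨σ_x⟩ = 2 Re(a* b)/(|a|²+|b|²) with a = 2, b = 3.
a* b = 6, so ⟨σ_x⟩ = 12/13.
⟨S_x⟩ = (ħ/2)·⟨σ_x⟩.

0.9231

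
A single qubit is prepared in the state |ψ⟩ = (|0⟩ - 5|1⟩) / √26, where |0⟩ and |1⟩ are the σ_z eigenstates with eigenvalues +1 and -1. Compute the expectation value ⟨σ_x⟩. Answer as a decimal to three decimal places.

⟨σ_x⟩ = 2 Re(a* b)/(|a|²+|b|²) with a = 1, b = -5.
a* b = -5, so ⟨σ_x⟩ = -10/26.

-0.385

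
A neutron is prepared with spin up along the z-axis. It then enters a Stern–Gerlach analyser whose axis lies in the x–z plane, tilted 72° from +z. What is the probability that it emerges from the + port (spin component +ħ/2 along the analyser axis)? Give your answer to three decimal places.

0.655

For spin-½, the probability of finding spin-up along an axis at angle θ to the initial spin direction is cos²(θ/2); spin-down is sin²(θ/2).
θ = 72°, so P = cos²(36°) ≈ 0.655.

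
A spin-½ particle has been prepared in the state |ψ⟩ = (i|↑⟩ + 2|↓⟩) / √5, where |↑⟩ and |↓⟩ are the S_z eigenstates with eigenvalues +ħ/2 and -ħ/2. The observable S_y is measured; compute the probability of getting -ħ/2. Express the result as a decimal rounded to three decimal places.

0.900

|-y⟩ = (|↑⟩ - i|↓⟩)/√2, so ⟨-y|ψ⟩ = (3i) / (√2·√5).
P = |3i|² / 10 = 9/10.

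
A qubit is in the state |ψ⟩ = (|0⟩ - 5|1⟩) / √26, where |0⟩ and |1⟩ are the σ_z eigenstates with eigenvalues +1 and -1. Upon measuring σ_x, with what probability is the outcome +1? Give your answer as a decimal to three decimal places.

0.308

|+x⟩ = (|0⟩ + |1⟩)/√2, so ⟨+x|ψ⟩ = (-4) / (√2·√26).
P = |-4|² / 52 = 16/52.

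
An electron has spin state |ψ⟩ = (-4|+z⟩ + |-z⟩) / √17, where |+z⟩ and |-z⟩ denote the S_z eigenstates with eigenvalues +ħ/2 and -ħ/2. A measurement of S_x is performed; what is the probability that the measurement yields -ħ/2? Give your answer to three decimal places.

|-x⟩ = (|+z⟩ - |-z⟩)/√2, so ⟨-x|ψ⟩ = (-5) / (√2·√17).
P = |-5|² / 34 = 25/34.

0.735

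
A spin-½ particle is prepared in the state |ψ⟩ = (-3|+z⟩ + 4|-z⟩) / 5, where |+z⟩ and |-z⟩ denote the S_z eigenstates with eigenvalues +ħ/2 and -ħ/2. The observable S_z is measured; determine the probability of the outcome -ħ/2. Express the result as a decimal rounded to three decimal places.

0.640

The -ħ/2 outcome corresponds to |-z⟩. Its amplitude in |ψ⟩ is 4/5.
P = |4|² / 25 = 16/25.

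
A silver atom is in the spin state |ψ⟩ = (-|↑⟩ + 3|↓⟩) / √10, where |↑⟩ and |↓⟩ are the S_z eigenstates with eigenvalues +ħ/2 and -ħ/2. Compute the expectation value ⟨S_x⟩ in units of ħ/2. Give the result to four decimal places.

⟨σ_x⟩ = 2 Re(a* b)/(|a|²+|b|²) with a = -1, b = 3.
a* b = -3, so ⟨σ_x⟩ = -6/10.
⟨S_x⟩ = (ħ/2)·⟨σ_x⟩.

-0.6000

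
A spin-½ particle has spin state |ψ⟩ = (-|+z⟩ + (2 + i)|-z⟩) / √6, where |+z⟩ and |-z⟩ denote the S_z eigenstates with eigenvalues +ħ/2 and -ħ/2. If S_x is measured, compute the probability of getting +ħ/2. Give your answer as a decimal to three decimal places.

0.167

|+x⟩ = (|+z⟩ + |-z⟩)/√2, so ⟨+x|ψ⟩ = (1 + i) / (√2·√6).
P = |1 + i|² / 12 = 2/12.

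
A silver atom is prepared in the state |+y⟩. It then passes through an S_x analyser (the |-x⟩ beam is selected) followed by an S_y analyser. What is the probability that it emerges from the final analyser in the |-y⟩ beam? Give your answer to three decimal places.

0.250

First analyser (S_x): from |+y⟩, P(|-x⟩) = 1/2.
After stage 1 the state is |-x⟩; P(|-y⟩) = |⟨-y|-x⟩|² = 1/2.
Joint probability = 1/2 × 1/2 = 0.250.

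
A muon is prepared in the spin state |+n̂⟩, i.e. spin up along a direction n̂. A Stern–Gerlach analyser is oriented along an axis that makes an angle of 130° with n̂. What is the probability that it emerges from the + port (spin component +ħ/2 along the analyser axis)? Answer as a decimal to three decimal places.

For spin-½, the probability of finding spin-up along an axis at angle θ to the initial spin direction is cos²(θ/2); spin-down is sin²(θ/2).
θ = 130°, so P = cos²(65°) ≈ 0.179.

0.179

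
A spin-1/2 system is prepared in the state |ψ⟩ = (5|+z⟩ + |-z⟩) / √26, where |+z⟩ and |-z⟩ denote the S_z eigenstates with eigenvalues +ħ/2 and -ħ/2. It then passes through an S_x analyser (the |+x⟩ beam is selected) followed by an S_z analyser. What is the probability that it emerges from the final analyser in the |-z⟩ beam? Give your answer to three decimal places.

First analyser (S_x): P(|+x⟩) = |⟨+x|ψ⟩|² = 36/52.
After stage 1 the state is |+x⟩; P(|-z⟩) = |⟨-z|+x⟩|² = 1/2.
Joint probability = 36/52 × 1/2 = 0.346.

0.346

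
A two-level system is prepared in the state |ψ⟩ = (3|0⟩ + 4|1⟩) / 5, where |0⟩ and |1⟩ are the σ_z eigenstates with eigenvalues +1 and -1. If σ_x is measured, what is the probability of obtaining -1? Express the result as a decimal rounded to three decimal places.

|-x⟩ = (|0⟩ - |1⟩)/√2, so ⟨-x|ψ⟩ = (-1) / (√2·5).
P = |-1|² / 50 = 1/50.

0.020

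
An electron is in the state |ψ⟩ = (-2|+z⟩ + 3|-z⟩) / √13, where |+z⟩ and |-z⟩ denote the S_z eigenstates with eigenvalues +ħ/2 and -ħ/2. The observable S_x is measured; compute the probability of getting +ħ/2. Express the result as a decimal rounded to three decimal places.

0.038

|+x⟩ = (|+z⟩ + |-z⟩)/√2, so ⟨+x|ψ⟩ = (1) / (√2·√13).
P = |1|² / 26 = 1/26.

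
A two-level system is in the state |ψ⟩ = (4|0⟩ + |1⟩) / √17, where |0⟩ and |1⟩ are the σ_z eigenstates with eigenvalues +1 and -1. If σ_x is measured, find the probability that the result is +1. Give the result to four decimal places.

0.7353

|+x⟩ = (|0⟩ + |1⟩)/√2, so ⟨+x|ψ⟩ = (5) / (√2·√17).
P = |5|² / 34 = 25/34.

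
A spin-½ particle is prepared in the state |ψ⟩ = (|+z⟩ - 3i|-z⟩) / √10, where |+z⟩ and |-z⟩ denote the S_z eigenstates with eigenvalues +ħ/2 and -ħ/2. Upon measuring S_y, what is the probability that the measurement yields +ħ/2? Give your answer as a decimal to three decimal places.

|+y⟩ = (|+z⟩ + i|-z⟩)/√2, so ⟨+y|ψ⟩ = (-2) / (√2·√10).
P = |-2|² / 20 = 4/20.

0.200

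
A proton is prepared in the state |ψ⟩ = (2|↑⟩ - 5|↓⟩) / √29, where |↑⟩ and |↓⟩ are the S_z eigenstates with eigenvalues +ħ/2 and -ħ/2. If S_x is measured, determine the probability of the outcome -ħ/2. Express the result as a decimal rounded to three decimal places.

0.845

|-x⟩ = (|↑⟩ - |↓⟩)/√2, so ⟨-x|ψ⟩ = (7) / (√2·√29).
P = |7|² / 58 = 49/58.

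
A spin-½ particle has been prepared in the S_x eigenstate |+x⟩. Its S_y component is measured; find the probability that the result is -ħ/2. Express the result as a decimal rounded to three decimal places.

0.500

In the S_z basis, |+x⟩ = (|↑⟩ + |↓⟩)/√2 and |-y⟩ = (|↑⟩ - i|↓⟩)/√2.
|⟨-y|+x⟩|² = 1/2.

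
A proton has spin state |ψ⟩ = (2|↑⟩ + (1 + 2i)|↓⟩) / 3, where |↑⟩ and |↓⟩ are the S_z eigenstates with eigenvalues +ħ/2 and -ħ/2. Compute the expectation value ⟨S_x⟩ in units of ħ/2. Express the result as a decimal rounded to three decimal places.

0.444

⟨σ_x⟩ = 2 Re(a* b)/(|a|²+|b|²) with a = 2, b = (1 + 2i).
a* b = (2 + 4i), so ⟨σ_x⟩ = 4/9.
⟨S_x⟩ = (ħ/2)·⟨σ_x⟩.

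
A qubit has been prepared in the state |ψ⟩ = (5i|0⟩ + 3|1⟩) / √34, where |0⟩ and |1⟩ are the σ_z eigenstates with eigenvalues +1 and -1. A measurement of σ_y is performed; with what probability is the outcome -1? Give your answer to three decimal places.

|-y⟩ = (|0⟩ - i|1⟩)/√2, so ⟨-y|ψ⟩ = (8i) / (√2·√34).
P = |8i|² / 68 = 64/68.

0.941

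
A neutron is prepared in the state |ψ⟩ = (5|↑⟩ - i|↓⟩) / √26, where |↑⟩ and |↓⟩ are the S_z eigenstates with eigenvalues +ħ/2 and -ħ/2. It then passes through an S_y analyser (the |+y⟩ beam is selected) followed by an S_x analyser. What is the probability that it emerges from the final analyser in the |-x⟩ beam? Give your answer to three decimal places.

First analyser (S_y): P(|+y⟩) = |⟨+y|ψ⟩|² = 16/52.
After stage 1 the state is |+y⟩; P(|-x⟩) = |⟨-x|+y⟩|² = 1/2.
Joint probability = 16/52 × 1/2 = 0.154.

0.154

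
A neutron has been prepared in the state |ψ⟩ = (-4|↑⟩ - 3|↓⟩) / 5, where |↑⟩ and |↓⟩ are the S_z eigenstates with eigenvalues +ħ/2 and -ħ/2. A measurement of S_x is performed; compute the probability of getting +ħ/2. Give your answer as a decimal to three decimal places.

0.980

|+x⟩ = (|↑⟩ + |↓⟩)/√2, so ⟨+x|ψ⟩ = (-7) / (√2·5).
P = |-7|² / 50 = 49/50.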